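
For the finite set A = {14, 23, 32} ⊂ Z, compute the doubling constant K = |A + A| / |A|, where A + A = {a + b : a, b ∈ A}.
K = |A + A| / |A| = 5/3

Enumerate A + A = {a + b : a, b ∈ A}. With |A| = 3, there are |A|^2 = 9 ordered sum pairs; collecting distinct values, A + A = {28, 37, 46, 55, 64}, so |A + A| = 5. Thus K = 5/3. Here |A + A| = 2|A| − 1 = 5, the minimum possible — so K = 5/3 is minimal, which holds iff A is an arithmetic progression.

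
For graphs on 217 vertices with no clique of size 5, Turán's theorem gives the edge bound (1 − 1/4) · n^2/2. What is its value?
Turán density bound = (3/4) · 217^2/2 = 141267/8 ≈ 17658.375

Turán's theorem: ex(n, K_{r+1}) is achieved by the complete r-partite Turán graph T(n, r) with parts as balanced as possible, and is at most (1 − 1/r) · n^2/2. For r = 4, n = 217: the density bound is (3/4) · 47089/2 = 141267/8 ≈ 17658.375. The integer-valued extremum is e(T(217, 4)) = 17658, which is strictly less than the density bound 141267/8 since 4 ∤ 217 (the parts of T(217, 4) cannot all be equal).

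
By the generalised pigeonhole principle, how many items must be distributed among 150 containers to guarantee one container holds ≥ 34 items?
n = (34 − 1)·150 + 1 = 4951

By the generalised pigeonhole principle, to guarantee some box contains ≥ r objects we need more than (r − 1) · k objects total. Threshold: n = (r − 1) · k + 1. With r = 34 and k = 150: n = 33 · 150 + 1 = 4950 + 1 = 4951. For n = 4950 = 33 · 150, we can put exactly 33 objects in every box, avoiding 34 in any single one — so 4951 is tight.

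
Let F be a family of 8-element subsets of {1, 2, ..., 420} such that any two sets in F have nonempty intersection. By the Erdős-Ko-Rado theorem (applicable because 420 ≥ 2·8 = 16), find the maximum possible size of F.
max |F| = C(419, 7) = 427747660965768

The Erdős-Ko-Rado theorem states: for n ≥ 2k, an intersecting family of k-subsets of an n-element set has size at most C(n − 1, k − 1), with equality for 'star' families {A ⊆ [n] : |A| = k, i ∈ A} (fix an element i). For n = 420, k = 8: C(419, 7) = 427747660965768.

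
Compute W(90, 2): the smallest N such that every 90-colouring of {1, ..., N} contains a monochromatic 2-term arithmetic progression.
W(90, 2) = 90 + 1 = 91

A 2-term AP is any pair of integers, so a monochromatic 2-AP exists iff some colour is used at least twice. With 90 colours, the colouring i ↦ i on {1, ..., 90} uses each colour once, avoiding any monochromatic pair, so W(90, 2) > 90. For {1, ..., 91}, pigeonhole forces two integers of the same colour, which form a monochromatic 2-AP. Hence W(90, 2) = 91.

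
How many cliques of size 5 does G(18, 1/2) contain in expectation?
E[# K_5] = C(18, 5) · (1/2)^C(5, 2) = 8568 / 2^10 = 1071/128 = 8.3671875

For each 5-subset S of vertices (there are C(18, 5) = 8568 such S), let X_S = 1 if S induces a K_5 (all C(5, 2) = 10 edges present). Then P(X_S = 1) = (1/2)^10 = 1/1024. By linearity of expectation, E[# K_5] = C(18, 5) · (1/2)^10 = 8568 / 1024 = 1071/128 = 8.3671875.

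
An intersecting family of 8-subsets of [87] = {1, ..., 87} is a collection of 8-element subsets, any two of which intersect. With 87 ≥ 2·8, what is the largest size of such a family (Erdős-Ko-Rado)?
max |F| = C(86, 7) = 5373200880

Erdős-Ko-Rado (1961): when n ≥ 2k, max |F| = C(n−1, k−1). The bound is attained by the star {A : i ∈ A} for any fixed i ∈ [n]. Here C(87−1, 8−1) = C(86, 7) = 5373200880.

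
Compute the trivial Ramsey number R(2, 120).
R(2, 120) = 120

R(2, k) = k for all k ≥ 2: in a 2-colouring of K_k, either some edge is red (a red K_2) or all edges are blue (a blue K_k). And K_{119} coloured all-blue has no blue K_120, so R(2, 120) > 119. Hence R(2, 120) = 120.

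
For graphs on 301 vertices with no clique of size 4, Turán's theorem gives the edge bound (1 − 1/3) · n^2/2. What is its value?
Turán density bound = (2/3) · 301^2/2 = 90601/3 ≈ 30200.3333

Turán's theorem: ex(n, K_{r+1}) is achieved by the complete r-partite Turán graph T(n, r) with parts as balanced as possible, and is at most (1 − 1/r) · n^2/2. For r = 3, n = 301: the density bound is (2/3) · 90601/2 = 90601/3 ≈ 30200.3333. The integer-valued extremum is e(T(301, 3)) = 30200, which is strictly less than the density bound 90601/3 since 3 ∤ 301 (the parts of T(301, 3) cannot all be equal).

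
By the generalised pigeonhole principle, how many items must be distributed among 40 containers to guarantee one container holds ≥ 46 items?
n = (46 − 1)·40 + 1 = 1801

By the generalised pigeonhole principle, to guarantee some box contains ≥ r objects we need more than (r − 1) · k objects total. Threshold: n = (r − 1) · k + 1. With r = 46 and k = 40: n = 45 · 40 + 1 = 1800 + 1 = 1801. For n = 1800 = 45 · 40, we can put exactly 45 objects in every box, avoiding 46 in any single one — so 1801 is tight.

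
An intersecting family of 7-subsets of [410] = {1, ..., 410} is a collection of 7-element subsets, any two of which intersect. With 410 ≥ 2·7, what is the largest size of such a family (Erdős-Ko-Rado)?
max |F| = C(409, 6) = 6266251272204

The Erdős-Ko-Rado theorem states: for n ≥ 2k, an intersecting family of k-subsets of an n-element set has size at most C(n − 1, k − 1), with equality for 'star' families {A ⊆ [n] : |A| = k, i ∈ A} (fix an element i). For n = 410, k = 7: C(409, 6) = 6266251272204.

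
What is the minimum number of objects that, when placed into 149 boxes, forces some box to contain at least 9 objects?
n = (9 − 1)·149 + 1 = 1193

By the generalised pigeonhole principle, to guarantee some box contains ≥ r objects we need more than (r − 1) · k objects total. Threshold: n = (r − 1) · k + 1. With r = 9 and k = 149: n = 8 · 149 + 1 = 1192 + 1 = 1193. For n = 1192 = 8 · 149, we can put exactly 8 objects in every box, avoiding 9 in any single one — so 1193 is tight.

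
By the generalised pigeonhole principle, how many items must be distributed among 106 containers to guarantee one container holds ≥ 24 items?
n = (24 − 1)·106 + 1 = 2439

By the generalised pigeonhole principle, to guarantee some box contains ≥ r objects we need more than (r − 1) · k objects total. Threshold: n = (r − 1) · k + 1. With r = 24 and k = 106: n = 23 · 106 + 1 = 2438 + 1 = 2439. For n = 2438 = 23 · 106, we can put exactly 23 objects in every box, avoiding 24 in any single one — so 2439 is tight.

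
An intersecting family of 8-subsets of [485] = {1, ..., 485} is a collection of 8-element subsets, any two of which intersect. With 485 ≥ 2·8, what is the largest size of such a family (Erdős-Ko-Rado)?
max |F| = C(484, 7) = 1181840090201056

The Erdős-Ko-Rado theorem states: for n ≥ 2k, an intersecting family of k-subsets of an n-element set has size at most C(n − 1, k − 1), with equality for 'star' families {A ⊆ [n] : |A| = k, i ∈ A} (fix an element i). For n = 485, k = 8: C(484, 7) = 1181840090201056.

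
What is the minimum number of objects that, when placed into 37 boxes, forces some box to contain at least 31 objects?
n = (31 − 1)·37 + 1 = 1111

By the generalised pigeonhole principle, to guarantee some box contains ≥ r objects we need more than (r − 1) · k objects total. Threshold: n = (r − 1) · k + 1. With r = 31 and k = 37: n = 30 · 37 + 1 = 1110 + 1 = 1111. For n = 1110 = 30 · 37, we can put exactly 30 objects in every box, avoiding 31 in any single one — so 1111 is tight.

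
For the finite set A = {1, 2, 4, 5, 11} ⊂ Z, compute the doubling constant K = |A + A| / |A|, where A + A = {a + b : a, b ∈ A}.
K = |A + A| / |A| = 14/5

Enumerate A + A = {a + b : a, b ∈ A}. With |A| = 5, there are |A|^2 = 25 ordered sum pairs; collecting distinct values, A + A = {2, 3, 4, 5, 6, 7, 8, 9, 10, 12, 13, 15, 16, 22}, so |A + A| = 14. Thus K = 14/5. For comparison, the minimum possible |A + A| over all 5-element sets is 2·5 − 1 = 9 (so min K = 9/5), attained only by arithmetic progressions.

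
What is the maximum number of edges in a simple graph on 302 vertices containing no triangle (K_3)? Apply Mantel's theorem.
ex(302, K_3) = ⌊302^2/4⌋ = 22801

Mantel (1907): a triangle-free graph on n vertices has at most ⌊n^2/4⌋ edges, with equality for the complete bipartite graph K_{⌊n/2⌋, ⌈n/2⌉}. For n = 302: ⌊302^2/4⌋ = ⌊91204/4⌋ = 22801. The extremal graph is K_{151, 151}, which has 151·151 = 22801 edges.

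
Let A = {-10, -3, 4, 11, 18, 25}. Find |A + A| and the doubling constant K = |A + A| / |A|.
K = |A + A| / |A| = 11/6

Enumerate A + A = {a + b : a, b ∈ A}. With |A| = 6, there are |A|^2 = 36 ordered sum pairs; collecting distinct values, A + A = {-20, -13, -6, 1, 8, 15, 22, 29, 36, 43, 50}, so |A + A| = 11. Thus K = 11/6. Here |A + A| = 2|A| − 1 = 11, the minimum possible — so K = 11/6 is minimal, which holds iff A is an arithmetic progression.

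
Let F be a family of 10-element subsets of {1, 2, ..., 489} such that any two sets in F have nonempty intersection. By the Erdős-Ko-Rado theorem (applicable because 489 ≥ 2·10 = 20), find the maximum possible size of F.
max |F| = C(488, 9) = 4015962072422483040

Erdős-Ko-Rado (1961): when n ≥ 2k, max |F| = C(n−1, k−1). The bound is attained by the star {A : i ∈ A} for any fixed i ∈ [n]. Here C(489−1, 10−1) = C(488, 9) = 4015962072422483040.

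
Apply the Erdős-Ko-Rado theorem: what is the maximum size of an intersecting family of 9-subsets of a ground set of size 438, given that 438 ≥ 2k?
max |F| = C(437, 8) = 30927424699697670

The Erdős-Ko-Rado theorem states: for n ≥ 2k, an intersecting family of k-subsets of an n-element set has size at most C(n − 1, k − 1), with equality for 'star' families {A ⊆ [n] : |A| = k, i ∈ A} (fix an element i). For n = 438, k = 9: C(437, 8) = 30927424699697670.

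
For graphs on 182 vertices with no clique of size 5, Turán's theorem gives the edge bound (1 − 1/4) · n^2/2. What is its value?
Turán density bound = (3/4) · 182^2/2 = 24843/2 ≈ 12421.5

Turán's theorem: ex(n, K_{r+1}) is achieved by the complete r-partite Turán graph T(n, r) with parts as balanced as possible, and is at most (1 − 1/r) · n^2/2. For r = 4, n = 182: the density bound is (3/4) · 33124/2 = 24843/2 ≈ 12421.5. The integer-valued extremum is e(T(182, 4)) = 12421, which is strictly less than the density bound 24843/2 since 4 ∤ 182 (the parts of T(182, 4) cannot all be equal).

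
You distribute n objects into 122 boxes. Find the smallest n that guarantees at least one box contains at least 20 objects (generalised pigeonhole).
n = (20 − 1)·122 + 1 = 2319

By the generalised pigeonhole principle, to guarantee some box contains ≥ r objects we need more than (r − 1) · k objects total. Threshold: n = (r − 1) · k + 1. With r = 20 and k = 122: n = 19 · 122 + 1 = 2318 + 1 = 2319. For n = 2318 = 19 · 122, we can put exactly 19 objects in every box, avoiding 20 in any single one — so 2319 is tight.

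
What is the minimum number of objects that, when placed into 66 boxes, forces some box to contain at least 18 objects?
n = (18 − 1)·66 + 1 = 1123

By the generalised pigeonhole principle, to guarantee some box contains ≥ r objects we need more than (r − 1) · k objects total. Threshold: n = (r − 1) · k + 1. With r = 18 and k = 66: n = 17 · 66 + 1 = 1122 + 1 = 1123. For n = 1122 = 17 · 66, we can put exactly 17 objects in every box, avoiding 18 in any single one — so 1123 is tight.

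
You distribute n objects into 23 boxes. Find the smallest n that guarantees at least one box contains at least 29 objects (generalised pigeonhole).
n = (29 − 1)·23 + 1 = 645

By the generalised pigeonhole principle, to guarantee some box contains ≥ r objects we need more than (r − 1) · k objects total. Threshold: n = (r − 1) · k + 1. With r = 29 and k = 23: n = 28 · 23 + 1 = 644 + 1 = 645. For n = 644 = 28 · 23, we can put exactly 28 objects in every box, avoiding 29 in any single one — so 645 is tight.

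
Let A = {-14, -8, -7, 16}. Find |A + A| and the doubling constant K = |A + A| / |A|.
K = |A + A| / |A| = 10/4 = 5/2

Enumerate A + A = {a + b : a, b ∈ A}. With |A| = 4, there are |A|^2 = 16 ordered sum pairs; collecting distinct values, A + A = {-28, -22, -21, -16, -15, -14, 2, 8, 9, 32}, so |A + A| = 10. Thus K = 10/4 = 5/2. For comparison, the minimum possible |A + A| over all 4-element sets is 2·4 − 1 = 7 (so min K = 7/4), attained only by arithmetic progressions.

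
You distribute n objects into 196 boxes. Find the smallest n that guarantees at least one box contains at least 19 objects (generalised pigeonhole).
n = (19 − 1)·196 + 1 = 3529

By the generalised pigeonhole principle, to guarantee some box contains ≥ r objects we need more than (r − 1) · k objects total. Threshold: n = (r − 1) · k + 1. With r = 19 and k = 196: n = 18 · 196 + 1 = 3528 + 1 = 3529. For n = 3528 = 18 · 196, we can put exactly 18 objects in every box, avoiding 19 in any single one — so 3529 is tight.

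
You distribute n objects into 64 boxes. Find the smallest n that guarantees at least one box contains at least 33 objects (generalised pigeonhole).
n = (33 − 1)·64 + 1 = 2049

By the generalised pigeonhole principle, to guarantee some box contains ≥ r objects we need more than (r − 1) · k objects total. Threshold: n = (r − 1) · k + 1. With r = 33 and k = 64: n = 32 · 64 + 1 = 2048 + 1 = 2049. For n = 2048 = 32 · 64, we can put exactly 32 objects in every box, avoiding 33 in any single one — so 2049 is tight.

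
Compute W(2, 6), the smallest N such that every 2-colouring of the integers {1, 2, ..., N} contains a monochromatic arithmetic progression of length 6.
W(2, 6) = 1132

This is a classical value, W(2, 6) = 1132, established by combining an explicit 2-colouring of {1, ..., 1131} with no monochromatic 6-AP (giving the lower bound W(2, 6) > 1131) and a finite case analysis / exhaustive computer search showing every 2-colouring of {1, ..., 1132} has such an AP.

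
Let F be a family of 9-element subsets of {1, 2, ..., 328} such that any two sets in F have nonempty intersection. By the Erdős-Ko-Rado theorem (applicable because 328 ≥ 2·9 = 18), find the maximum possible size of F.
max |F| = C(327, 8) = 2974312561170600

Erdős-Ko-Rado (1961): when n ≥ 2k, max |F| = C(n−1, k−1). The bound is attained by the star {A : i ∈ A} for any fixed i ∈ [n]. Here C(328−1, 9−1) = C(327, 8) = 2974312561170600.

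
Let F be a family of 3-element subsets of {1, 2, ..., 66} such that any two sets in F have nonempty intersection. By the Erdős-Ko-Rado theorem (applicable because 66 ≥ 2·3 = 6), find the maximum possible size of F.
max |F| = C(65, 2) = 2080

Erdős-Ko-Rado (1961): when n ≥ 2k, max |F| = C(n−1, k−1). The bound is attained by the star {A : i ∈ A} for any fixed i ∈ [n]. Here C(66−1, 3−1) = C(65, 2) = 2080.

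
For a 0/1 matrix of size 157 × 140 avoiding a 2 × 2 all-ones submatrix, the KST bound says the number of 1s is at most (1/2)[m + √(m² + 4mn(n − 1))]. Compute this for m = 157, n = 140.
z(157, 140; 2, 2) ≤ (1/2)[157 + √(157² + 4·157·140·139)] = (1/2)[157 + √12245529] = 1828.1806

Kővári–Sós–Turán: let r_1, ..., r_157 be the row sums and z = Σ r_i the total number of 1s. Each pair of columns can share at most one row with both entries 1 (else a 2×2 all-ones block appears), so Σ_i C(r_i, 2) ≤ C(140, 2) = 9730. By convexity Σ_i C(r_i, 2) ≥ 157·C(z/157, 2) = z(z − 157)/(2·157), giving z² − 157z − 157·140·139 ≤ 0 and hence z ≤ (1/2)[157 + √(24649 + 4·3055220)] = (1/2)[157 + √12245529] ≈ (1/2)(157 + 3499.3612) = 1828.1806.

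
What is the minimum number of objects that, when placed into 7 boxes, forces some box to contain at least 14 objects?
n = (14 − 1)·7 + 1 = 92

By the generalised pigeonhole principle, to guarantee some box contains ≥ r objects we need more than (r − 1) · k objects total. Threshold: n = (r − 1) · k + 1. With r = 14 and k = 7: n = 13 · 7 + 1 = 91 + 1 = 92. For n = 91 = 13 · 7, we can put exactly 13 objects in every box, avoiding 14 in any single one — so 92 is tight.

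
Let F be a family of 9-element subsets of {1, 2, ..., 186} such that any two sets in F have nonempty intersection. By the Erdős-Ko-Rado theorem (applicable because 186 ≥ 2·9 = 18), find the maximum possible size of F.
max |F| = C(185, 8) = 29188758206595

Erdős-Ko-Rado (1961): when n ≥ 2k, max |F| = C(n−1, k−1). The bound is attained by the star {A : i ∈ A} for any fixed i ∈ [n]. Here C(186−1, 9−1) = C(185, 8) = 29188758206595.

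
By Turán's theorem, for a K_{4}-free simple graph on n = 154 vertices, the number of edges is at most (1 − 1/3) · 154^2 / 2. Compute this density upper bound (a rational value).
Turán density bound = (2/3) · 154^2/2 = 23716/3 ≈ 7905.3333

Turán's theorem: ex(n, K_{r+1}) is achieved by the complete r-partite Turán graph T(n, r) with parts as balanced as possible, and is at most (1 − 1/r) · n^2/2. For r = 3, n = 154: the density bound is (2/3) · 23716/2 = 23716/3 ≈ 7905.3333. The integer-valued extremum is e(T(154, 3)) = 7905, which is strictly less than the density bound 23716/3 since 3 ∤ 154 (the parts of T(154, 3) cannot all be equal).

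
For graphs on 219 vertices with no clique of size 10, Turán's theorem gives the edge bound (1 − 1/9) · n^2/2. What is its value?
Turán density bound = (8/9) · 219^2/2 = 21316

Turán's theorem: ex(n, K_{r+1}) is achieved by the complete r-partite Turán graph T(n, r) with parts as balanced as possible, and is at most (1 − 1/r) · n^2/2. For r = 9, n = 219: the density bound is (8/9) · 47961/2 = 21316. The integer-valued extremum is e(T(219, 9)) = 21315, which is strictly less than the density bound 21316 since 9 ∤ 219 (the parts of T(219, 9) cannot all be equal).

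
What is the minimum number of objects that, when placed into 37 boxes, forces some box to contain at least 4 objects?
n = (4 − 1)·37 + 1 = 112

By the generalised pigeonhole principle, to guarantee some box contains ≥ r objects we need more than (r − 1) · k objects total. Threshold: n = (r − 1) · k + 1. With r = 4 and k = 37: n = 3 · 37 + 1 = 111 + 1 = 112. For n = 111 = 3 · 37, we can put exactly 3 objects in every box, avoiding 4 in any single one — so 112 is tight.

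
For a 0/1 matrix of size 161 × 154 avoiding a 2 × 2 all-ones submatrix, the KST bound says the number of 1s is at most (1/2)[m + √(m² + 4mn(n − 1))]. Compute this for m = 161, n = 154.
z(161, 154; 2, 2) ≤ (1/2)[161 + √(161² + 4·161·154·153)] = (1/2)[161 + √15199849] = 2029.8492

Kővári–Sós–Turán: let r_1, ..., r_161 be the row sums and z = Σ r_i the total number of 1s. Each pair of columns can share at most one row with both entries 1 (else a 2×2 all-ones block appears), so Σ_i C(r_i, 2) ≤ C(154, 2) = 11781. By convexity Σ_i C(r_i, 2) ≥ 161·C(z/161, 2) = z(z − 161)/(2·161), giving z² − 161z − 161·154·153 ≤ 0 and hence z ≤ (1/2)[161 + √(25921 + 4·3793482)] = (1/2)[161 + √15199849] ≈ (1/2)(161 + 3898.6984) = 2029.8492.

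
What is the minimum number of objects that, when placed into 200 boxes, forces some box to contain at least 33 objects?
n = (33 − 1)·200 + 1 = 6401

By the generalised pigeonhole principle, to guarantee some box contains ≥ r objects we need more than (r − 1) · k objects total. Threshold: n = (r − 1) · k + 1. With r = 33 and k = 200: n = 32 · 200 + 1 = 6400 + 1 = 6401. For n = 6400 = 32 · 200, we can put exactly 32 objects in every box, avoiding 33 in any single one — so 6401 is tight.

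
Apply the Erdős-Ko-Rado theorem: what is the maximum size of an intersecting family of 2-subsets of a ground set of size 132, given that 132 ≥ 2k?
max |F| = C(131, 1) = 131

The Erdős-Ko-Rado theorem states: for n ≥ 2k, an intersecting family of k-subsets of an n-element set has size at most C(n − 1, k − 1), with equality for 'star' families {A ⊆ [n] : |A| = k, i ∈ A} (fix an element i). For n = 132, k = 2: C(131, 1) = 131.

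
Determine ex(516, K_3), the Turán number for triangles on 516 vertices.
ex(516, K_3) = ⌊516^2/4⌋ = 66564

Mantel (1907): a triangle-free graph on n vertices has at most ⌊n^2/4⌋ edges, with equality for the complete bipartite graph K_{⌊n/2⌋, ⌈n/2⌉}. For n = 516: ⌊516^2/4⌋ = ⌊266256/4⌋ = 66564. The extremal graph is K_{258, 258}, which has 258·258 = 66564 edges.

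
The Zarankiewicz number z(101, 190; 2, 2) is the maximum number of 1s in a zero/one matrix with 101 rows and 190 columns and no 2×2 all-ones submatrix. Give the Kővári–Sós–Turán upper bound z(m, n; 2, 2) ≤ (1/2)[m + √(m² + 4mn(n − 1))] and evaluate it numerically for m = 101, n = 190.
z(101, 190; 2, 2) ≤ (1/2)[101 + √(101² + 4·101·190·189)] = (1/2)[101 + √14517841] = 1955.6142

Kővári–Sós–Turán: let r_1, ..., r_101 be the row sums and z = Σ r_i the total number of 1s. Each pair of columns can share at most one row with both entries 1 (else a 2×2 all-ones block appears), so Σ_i C(r_i, 2) ≤ C(190, 2) = 17955. By convexity Σ_i C(r_i, 2) ≥ 101·C(z/101, 2) = z(z − 101)/(2·101), giving z² − 101z − 101·190·189 ≤ 0 and hence z ≤ (1/2)[101 + √(10201 + 4·3626910)] = (1/2)[101 + √14517841] ≈ (1/2)(101 + 3810.2285) = 1955.6142.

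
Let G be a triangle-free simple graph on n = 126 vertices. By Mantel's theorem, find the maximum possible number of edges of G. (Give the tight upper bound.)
ex(126, K_3) = ⌊126^2/4⌋ = 3969

Mantel (1907): a triangle-free graph on n vertices has at most ⌊n^2/4⌋ edges, with equality for the complete bipartite graph K_{⌊n/2⌋, ⌈n/2⌉}. For n = 126: ⌊126^2/4⌋ = ⌊15876/4⌋ = 3969. The extremal graph is K_{63, 63}, which has 63·63 = 3969 edges.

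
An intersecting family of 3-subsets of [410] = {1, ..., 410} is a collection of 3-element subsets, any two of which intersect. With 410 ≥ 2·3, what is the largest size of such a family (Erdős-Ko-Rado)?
max |F| = C(409, 2) = 83436

The Erdős-Ko-Rado theorem states: for n ≥ 2k, an intersecting family of k-subsets of an n-element set has size at most C(n − 1, k − 1), with equality for 'star' families {A ⊆ [n] : |A| = k, i ∈ A} (fix an element i). For n = 410, k = 3: C(409, 2) = 83436.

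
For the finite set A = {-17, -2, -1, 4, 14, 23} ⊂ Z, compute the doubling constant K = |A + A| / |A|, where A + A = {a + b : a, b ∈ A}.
K = |A + A| / |A| = 20/6 = 10/3

Enumerate A + A = {a + b : a, b ∈ A}. With |A| = 6, there are |A|^2 = 36 ordered sum pairs; collecting distinct values, A + A = {-34, -19, -18, -13, -4, -3, -2, 2, 3, 6, 8, 12, 13, 18, 21, 22, 27, 28, 37, 46}, so |A + A| = 20. Thus K = 20/6 = 10/3. For comparison, the minimum possible |A + A| over all 6-element sets is 2·6 − 1 = 11 (so min K = 11/6), attained only by arithmetic progressions.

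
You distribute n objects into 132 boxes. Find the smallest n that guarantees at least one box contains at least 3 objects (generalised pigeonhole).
n = (3 − 1)·132 + 1 = 265

By the generalised pigeonhole principle, to guarantee some box contains ≥ r objects we need more than (r − 1) · k objects total. Threshold: n = (r − 1) · k + 1. With r = 3 and k = 132: n = 2 · 132 + 1 = 264 + 1 = 265. For n = 264 = 2 · 132, we can put exactly 2 objects in every box, avoiding 3 in any single one — so 265 is tight.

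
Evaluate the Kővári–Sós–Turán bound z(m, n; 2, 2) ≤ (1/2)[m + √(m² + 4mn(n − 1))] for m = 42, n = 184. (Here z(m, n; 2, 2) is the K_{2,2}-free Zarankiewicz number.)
z(42, 184; 2, 2) ≤ (1/2)[42 + √(42² + 4·42·184·183)] = (1/2)[42 + √5658660] = 1210.3969

Kővári–Sós–Turán: let r_1, ..., r_42 be the row sums and z = Σ r_i the total number of 1s. Each pair of columns can share at most one row with both entries 1 (else a 2×2 all-ones block appears), so Σ_i C(r_i, 2) ≤ C(184, 2) = 16836. By convexity Σ_i C(r_i, 2) ≥ 42·C(z/42, 2) = z(z − 42)/(2·42), giving z² − 42z − 42·184·183 ≤ 0 and hence z ≤ (1/2)[42 + √(1764 + 4·1414224)] = (1/2)[42 + √5658660] ≈ (1/2)(42 + 2378.7938) = 1210.3969.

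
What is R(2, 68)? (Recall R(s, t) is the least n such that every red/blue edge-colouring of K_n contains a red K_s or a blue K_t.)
R(2, 68) = 68

R(2, k) = k for all k ≥ 2: in a 2-colouring of K_k, either some edge is red (a red K_2) or all edges are blue (a blue K_k). And K_{67} coloured all-blue has no blue K_68, so R(2, 68) > 67. Hence R(2, 68) = 68.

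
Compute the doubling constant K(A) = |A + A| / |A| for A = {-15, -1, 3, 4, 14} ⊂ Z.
K = |A + A| / |A| = 15/5 = 3

Enumerate A + A = {a + b : a, b ∈ A}. With |A| = 5, there are |A|^2 = 25 ordered sum pairs; collecting distinct values, A + A = {-30, -16, -12, -11, -2, -1, 2, 3, 6, 7, 8, 13, 17, 18, 28}, so |A + A| = 15. Thus K = 15/5 = 3. For comparison, the minimum possible |A + A| over all 5-element sets is 2·5 − 1 = 9 (so min K = 9/5), attained only by arithmetic progressions.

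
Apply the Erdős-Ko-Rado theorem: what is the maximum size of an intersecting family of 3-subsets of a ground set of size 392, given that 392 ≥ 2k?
max |F| = C(391, 2) = 76245

The Erdős-Ko-Rado theorem states: for n ≥ 2k, an intersecting family of k-subsets of an n-element set has size at most C(n − 1, k − 1), with equality for 'star' families {A ⊆ [n] : |A| = k, i ∈ A} (fix an element i). For n = 392, k = 3: C(391, 2) = 76245.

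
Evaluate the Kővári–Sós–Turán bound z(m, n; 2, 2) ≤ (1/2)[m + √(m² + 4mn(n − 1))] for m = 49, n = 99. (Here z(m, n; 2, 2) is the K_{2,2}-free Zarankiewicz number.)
z(49, 99; 2, 2) ≤ (1/2)[49 + √(49² + 4·49·99·98)] = (1/2)[49 + √1903993] = 714.4263

Kővári–Sós–Turán: let r_1, ..., r_49 be the row sums and z = Σ r_i the total number of 1s. Each pair of columns can share at most one row with both entries 1 (else a 2×2 all-ones block appears), so Σ_i C(r_i, 2) ≤ C(99, 2) = 4851. By convexity Σ_i C(r_i, 2) ≥ 49·C(z/49, 2) = z(z − 49)/(2·49), giving z² − 49z − 49·99·98 ≤ 0 and hence z ≤ (1/2)[49 + √(2401 + 4·475398)] = (1/2)[49 + √1903993] ≈ (1/2)(49 + 1379.8525) = 714.4263.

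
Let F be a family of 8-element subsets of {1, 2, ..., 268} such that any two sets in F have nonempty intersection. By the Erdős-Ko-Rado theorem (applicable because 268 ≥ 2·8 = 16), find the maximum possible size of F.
max |F| = C(267, 7) = 17730039759498

The Erdős-Ko-Rado theorem states: for n ≥ 2k, an intersecting family of k-subsets of an n-element set has size at most C(n − 1, k − 1), with equality for 'star' families {A ⊆ [n] : |A| = k, i ∈ A} (fix an element i). For n = 268, k = 8: C(267, 7) = 17730039759498.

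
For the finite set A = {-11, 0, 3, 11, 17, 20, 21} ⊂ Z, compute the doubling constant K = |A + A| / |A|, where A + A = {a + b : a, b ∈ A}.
K = |A + A| / |A| = 25/7

Enumerate A + A = {a + b : a, b ∈ A}. With |A| = 7, there are |A|^2 = 49 ordered sum pairs; collecting distinct values, A + A = {-22, -11, -8, 0, 3, 6, 9, 10, 11, 14, 17, 20, 21, 22, 23, 24, 28, 31, 32, 34, 37, 38, 40, 41, 42}, so |A + A| = 25. Thus K = 25/7. For comparison, the minimum possible |A + A| over all 7-element sets is 2·7 − 1 = 13 (so min K = 13/7), attained only by arithmetic progressions.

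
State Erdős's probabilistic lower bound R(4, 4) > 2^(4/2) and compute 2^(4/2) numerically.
2^(4/2) = 4; so R(4, 4) > 4

Colour each edge of K_n uniformly at random with red/blue. The expected number of monochromatic K_4 is C(n, 4) · 2 · 2^(−C(4,2)). If C(n, 4) · 2^(1 − C(4,2)) < 1, then with positive probability no monochromatic K_4 exists, so R(4, 4) > n. The standard estimate C(n, 4) ≤ n^4/4! shows this inequality holds whenever n ≤ 2^(4/2) (since 4! · 2^(C(4,2) − 1) > 2^(4^2/2) ≥ n^4). Hence R(4, 4) > 2^(4/2) = 4.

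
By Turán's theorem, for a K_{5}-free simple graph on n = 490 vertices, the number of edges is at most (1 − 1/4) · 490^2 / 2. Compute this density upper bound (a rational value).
Turán density bound = (3/4) · 490^2/2 = 180075/2 ≈ 90037.5

Turán's theorem: ex(n, K_{r+1}) is achieved by the complete r-partite Turán graph T(n, r) with parts as balanced as possible, and is at most (1 − 1/r) · n^2/2. For r = 4, n = 490: the density bound is (3/4) · 240100/2 = 180075/2 ≈ 90037.5. The integer-valued extremum is e(T(490, 4)) = 90037, which is strictly less than the density bound 180075/2 since 4 ∤ 490 (the parts of T(490, 4) cannot all be equal).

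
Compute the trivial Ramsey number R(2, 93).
R(2, 93) = 93

R(2, k) = k for all k ≥ 2: in a 2-colouring of K_k, either some edge is red (a red K_2) or all edges are blue (a blue K_k). And K_{92} coloured all-blue has no blue K_93, so R(2, 93) > 92. Hence R(2, 93) = 93.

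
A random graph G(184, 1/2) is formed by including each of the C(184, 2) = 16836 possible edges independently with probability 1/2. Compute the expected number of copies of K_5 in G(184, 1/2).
E[# K_5] = C(184, 5) · (1/2)^C(5, 2) = 1663834536 / 2^10 = 207979317/128 = 1624838.4140625

For each 5-subset S of vertices (there are C(184, 5) = 1663834536 such S), let X_S = 1 if S induces a K_5 (all C(5, 2) = 10 edges present). Then P(X_S = 1) = (1/2)^10 = 1/1024. By linearity of expectation, E[# K_5] = C(184, 5) · (1/2)^10 = 1663834536 / 1024 = 207979317/128 = 1624838.4140625.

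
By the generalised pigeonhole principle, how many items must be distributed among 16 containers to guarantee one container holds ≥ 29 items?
n = (29 − 1)·16 + 1 = 449

By the generalised pigeonhole principle, to guarantee some box contains ≥ r objects we need more than (r − 1) · k objects total. Threshold: n = (r − 1) · k + 1. With r = 29 and k = 16: n = 28 · 16 + 1 = 448 + 1 = 449. For n = 448 = 28 · 16, we can put exactly 28 objects in every box, avoiding 29 in any single one — so 449 is tight.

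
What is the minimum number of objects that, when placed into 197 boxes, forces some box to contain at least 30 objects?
n = (30 − 1)·197 + 1 = 5714

By the generalised pigeonhole principle, to guarantee some box contains ≥ r objects we need more than (r − 1) · k objects total. Threshold: n = (r − 1) · k + 1. With r = 30 and k = 197: n = 29 · 197 + 1 = 5713 + 1 = 5714. For n = 5713 = 29 · 197, we can put exactly 29 objects in every box, avoiding 30 in any single one — so 5714 is tight.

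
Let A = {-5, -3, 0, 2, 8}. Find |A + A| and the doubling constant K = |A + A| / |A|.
K = |A + A| / |A| = 14/5

Enumerate A + A = {a + b : a, b ∈ A}. With |A| = 5, there are |A|^2 = 25 ordered sum pairs; collecting distinct values, A + A = {-10, -8, -6, -5, -3, -1, 0, 2, 3, 4, 5, 8, 10, 16}, so |A + A| = 14. Thus K = 14/5. For comparison, the minimum possible |A + A| over all 5-element sets is 2·5 − 1 = 9 (so min K = 9/5), attained only by arithmetic progressions.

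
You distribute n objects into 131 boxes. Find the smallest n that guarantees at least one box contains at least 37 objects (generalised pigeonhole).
n = (37 − 1)·131 + 1 = 4717

By the generalised pigeonhole principle, to guarantee some box contains ≥ r objects we need more than (r − 1) · k objects total. Threshold: n = (r − 1) · k + 1. With r = 37 and k = 131: n = 36 · 131 + 1 = 4716 + 1 = 4717. For n = 4716 = 36 · 131, we can put exactly 36 objects in every box, avoiding 37 in any single one — so 4717 is tight.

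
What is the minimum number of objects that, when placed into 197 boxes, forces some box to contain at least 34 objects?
n = (34 − 1)·197 + 1 = 6502

By the generalised pigeonhole principle, to guarantee some box contains ≥ r objects we need more than (r − 1) · k objects total. Threshold: n = (r − 1) · k + 1. With r = 34 and k = 197: n = 33 · 197 + 1 = 6501 + 1 = 6502. For n = 6501 = 33 · 197, we can put exactly 33 objects in every box, avoiding 34 in any single one — so 6502 is tight.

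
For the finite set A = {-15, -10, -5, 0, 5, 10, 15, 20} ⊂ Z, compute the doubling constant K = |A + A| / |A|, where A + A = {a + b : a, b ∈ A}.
K = |A + A| / |A| = 15/8

Enumerate A + A = {a + b : a, b ∈ A}. With |A| = 8, there are |A|^2 = 64 ordered sum pairs; collecting distinct values, A + A = {-30, -25, -20, -15, -10, -5, 0, 5, 10, 15, 20, 25, 30, 35, 40}, so |A + A| = 15. Thus K = 15/8. Here |A + A| = 2|A| − 1 = 15, the minimum possible — so K = 15/8 is minimal, which holds iff A is an arithmetic progression.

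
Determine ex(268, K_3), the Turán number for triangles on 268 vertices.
ex(268, K_3) = ⌊268^2/4⌋ = 17956

Mantel (1907): a triangle-free graph on n vertices has at most ⌊n^2/4⌋ edges, with equality for the complete bipartite graph K_{⌊n/2⌋, ⌈n/2⌉}. For n = 268: ⌊268^2/4⌋ = ⌊71824/4⌋ = 17956. The extremal graph is K_{134, 134}, which has 134·134 = 17956 edges.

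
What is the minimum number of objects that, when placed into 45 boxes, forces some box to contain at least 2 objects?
n = (2 − 1)·45 + 1 = 46

By the generalised pigeonhole principle, to guarantee some box contains ≥ r objects we need more than (r − 1) · k objects total. Threshold: n = (r − 1) · k + 1. With r = 2 and k = 45: n = 1 · 45 + 1 = 45 + 1 = 46. For n = 45 = 1 · 45, we can put exactly 1 objects in every box, avoiding 2 in any single one — so 46 is tight.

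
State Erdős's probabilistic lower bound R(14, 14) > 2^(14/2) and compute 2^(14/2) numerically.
2^(14/2) = 128; so R(14, 14) > 128

Colour each edge of K_n uniformly at random with red/blue. The expected number of monochromatic K_14 is C(n, 14) · 2 · 2^(−C(14,2)). If C(n, 14) · 2^(1 − C(14,2)) < 1, then with positive probability no monochromatic K_14 exists, so R(14, 14) > n. The standard estimate C(n, 14) ≤ n^14/14! shows this inequality holds whenever n ≤ 2^(14/2) (since 14! · 2^(C(14,2) − 1) > 2^(14^2/2) ≥ n^14). Hence R(14, 14) > 2^(14/2) = 128.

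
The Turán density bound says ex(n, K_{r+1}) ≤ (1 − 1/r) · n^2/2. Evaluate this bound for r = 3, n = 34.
Turán density bound = (2/3) · 34^2/2 = 1156/3 ≈ 385.3333

Turán's theorem: ex(n, K_{r+1}) is achieved by the complete r-partite Turán graph T(n, r) with parts as balanced as possible, and is at most (1 − 1/r) · n^2/2. For r = 3, n = 34: the density bound is (2/3) · 1156/2 = 1156/3 ≈ 385.3333. The integer-valued extremum is e(T(34, 3)) = 385, which is strictly less than the density bound 1156/3 since 3 ∤ 34 (the parts of T(34, 3) cannot all be equal).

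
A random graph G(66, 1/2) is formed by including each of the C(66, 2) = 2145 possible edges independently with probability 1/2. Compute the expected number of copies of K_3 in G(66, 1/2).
E[# K_3] = C(66, 3) · (1/2)^C(3, 2) = 45760 / 2^3 = 5720

For each 3-subset S of vertices (there are C(66, 3) = 45760 such S), let X_S = 1 if S induces a K_3 (all C(3, 2) = 3 edges present). Then P(X_S = 1) = (1/2)^3 = 1/8. By linearity of expectation, E[# K_3] = C(66, 3) · (1/2)^3 = 45760 / 8 = 5720.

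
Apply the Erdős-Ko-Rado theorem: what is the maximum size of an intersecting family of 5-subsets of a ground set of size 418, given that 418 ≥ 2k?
max |F| = C(417, 4) = 1241842680

Erdős-Ko-Rado (1961): when n ≥ 2k, max |F| = C(n−1, k−1). The bound is attained by the star {A : i ∈ A} for any fixed i ∈ [n]. Here C(418−1, 5−1) = C(417, 4) = 1241842680.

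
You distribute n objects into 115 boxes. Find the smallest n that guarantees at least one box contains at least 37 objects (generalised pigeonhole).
n = (37 − 1)·115 + 1 = 4141

By the generalised pigeonhole principle, to guarantee some box contains ≥ r objects we need more than (r − 1) · k objects total. Threshold: n = (r − 1) · k + 1. With r = 37 and k = 115: n = 36 · 115 + 1 = 4140 + 1 = 4141. For n = 4140 = 36 · 115, we can put exactly 36 objects in every box, avoiding 37 in any single one — so 4141 is tight.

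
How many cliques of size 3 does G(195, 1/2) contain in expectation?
E[# K_3] = C(195, 3) · (1/2)^C(3, 2) = 1216865 / 2^3 = 152108.125

For each 3-subset S of vertices (there are C(195, 3) = 1216865 such S), let X_S = 1 if S induces a K_3 (all C(3, 2) = 3 edges present). Then P(X_S = 1) = (1/2)^3 = 1/8. By linearity of expectation, E[# K_3] = C(195, 3) · (1/2)^3 = 1216865 / 8 = 152108.125.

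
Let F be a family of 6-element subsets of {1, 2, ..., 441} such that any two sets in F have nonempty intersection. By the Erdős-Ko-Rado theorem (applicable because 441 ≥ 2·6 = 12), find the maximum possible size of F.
max |F| = C(440, 5) = 134331538088

The Erdős-Ko-Rado theorem states: for n ≥ 2k, an intersecting family of k-subsets of an n-element set has size at most C(n − 1, k − 1), with equality for 'star' families {A ⊆ [n] : |A| = k, i ∈ A} (fix an element i). For n = 441, k = 6: C(440, 5) = 134331538088.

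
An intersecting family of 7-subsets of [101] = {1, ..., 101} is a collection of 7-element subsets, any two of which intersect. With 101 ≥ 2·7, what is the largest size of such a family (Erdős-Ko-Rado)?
max |F| = C(100, 6) = 1192052400

Erdős-Ko-Rado (1961): when n ≥ 2k, max |F| = C(n−1, k−1). The bound is attained by the star {A : i ∈ A} for any fixed i ∈ [n]. Here C(101−1, 7−1) = C(100, 6) = 1192052400.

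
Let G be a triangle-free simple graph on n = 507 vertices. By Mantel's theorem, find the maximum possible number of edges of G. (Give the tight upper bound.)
ex(507, K_3) = ⌊507^2/4⌋ = 64262

Mantel (1907): a triangle-free graph on n vertices has at most ⌊n^2/4⌋ edges, with equality for the complete bipartite graph K_{⌊n/2⌋, ⌈n/2⌉}. For n = 507: ⌊507^2/4⌋ = ⌊257049/4⌋ = 64262. The extremal graph is K_{253, 254}, which has 253·254 = 64262 edges.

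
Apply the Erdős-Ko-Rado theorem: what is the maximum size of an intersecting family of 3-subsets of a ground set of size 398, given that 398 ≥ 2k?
max |F| = C(397, 2) = 78606

The Erdős-Ko-Rado theorem states: for n ≥ 2k, an intersecting family of k-subsets of an n-element set has size at most C(n − 1, k − 1), with equality for 'star' families {A ⊆ [n] : |A| = k, i ∈ A} (fix an element i). For n = 398, k = 3: C(397, 2) = 78606.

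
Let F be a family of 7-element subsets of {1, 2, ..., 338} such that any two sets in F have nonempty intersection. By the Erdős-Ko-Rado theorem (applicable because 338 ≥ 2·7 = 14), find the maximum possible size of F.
max |F| = C(337, 6) = 1945406098104

Erdős-Ko-Rado (1961): when n ≥ 2k, max |F| = C(n−1, k−1). The bound is attained by the star {A : i ∈ A} for any fixed i ∈ [n]. Here C(338−1, 7−1) = C(337, 6) = 1945406098104.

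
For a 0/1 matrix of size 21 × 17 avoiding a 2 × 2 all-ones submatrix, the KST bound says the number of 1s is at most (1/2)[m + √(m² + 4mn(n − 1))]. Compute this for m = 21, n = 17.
z(21, 17; 2, 2) ≤ (1/2)[21 + √(21² + 4·21·17·16)] = (1/2)[21 + √23289] = 86.8037

Kővári–Sós–Turán: let r_1, ..., r_21 be the row sums and z = Σ r_i the total number of 1s. Each pair of columns can share at most one row with both entries 1 (else a 2×2 all-ones block appears), so Σ_i C(r_i, 2) ≤ C(17, 2) = 136. By convexity Σ_i C(r_i, 2) ≥ 21·C(z/21, 2) = z(z − 21)/(2·21), giving z² − 21z − 21·17·16 ≤ 0 and hence z ≤ (1/2)[21 + √(441 + 4·5712)] = (1/2)[21 + √23289] ≈ (1/2)(21 + 152.6073) = 86.8037.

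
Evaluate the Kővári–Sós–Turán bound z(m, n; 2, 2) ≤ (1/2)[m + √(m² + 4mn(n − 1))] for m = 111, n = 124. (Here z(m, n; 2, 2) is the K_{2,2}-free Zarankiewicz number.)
z(111, 124; 2, 2) ≤ (1/2)[111 + √(111² + 4·111·124·123)] = (1/2)[111 + √6784209] = 1357.8257

Kővári–Sós–Turán: let r_1, ..., r_111 be the row sums and z = Σ r_i the total number of 1s. Each pair of columns can share at most one row with both entries 1 (else a 2×2 all-ones block appears), so Σ_i C(r_i, 2) ≤ C(124, 2) = 7626. By convexity Σ_i C(r_i, 2) ≥ 111·C(z/111, 2) = z(z − 111)/(2·111), giving z² − 111z − 111·124·123 ≤ 0 and hence z ≤ (1/2)[111 + √(12321 + 4·1692972)] = (1/2)[111 + √6784209] ≈ (1/2)(111 + 2604.6514) = 1357.8257.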